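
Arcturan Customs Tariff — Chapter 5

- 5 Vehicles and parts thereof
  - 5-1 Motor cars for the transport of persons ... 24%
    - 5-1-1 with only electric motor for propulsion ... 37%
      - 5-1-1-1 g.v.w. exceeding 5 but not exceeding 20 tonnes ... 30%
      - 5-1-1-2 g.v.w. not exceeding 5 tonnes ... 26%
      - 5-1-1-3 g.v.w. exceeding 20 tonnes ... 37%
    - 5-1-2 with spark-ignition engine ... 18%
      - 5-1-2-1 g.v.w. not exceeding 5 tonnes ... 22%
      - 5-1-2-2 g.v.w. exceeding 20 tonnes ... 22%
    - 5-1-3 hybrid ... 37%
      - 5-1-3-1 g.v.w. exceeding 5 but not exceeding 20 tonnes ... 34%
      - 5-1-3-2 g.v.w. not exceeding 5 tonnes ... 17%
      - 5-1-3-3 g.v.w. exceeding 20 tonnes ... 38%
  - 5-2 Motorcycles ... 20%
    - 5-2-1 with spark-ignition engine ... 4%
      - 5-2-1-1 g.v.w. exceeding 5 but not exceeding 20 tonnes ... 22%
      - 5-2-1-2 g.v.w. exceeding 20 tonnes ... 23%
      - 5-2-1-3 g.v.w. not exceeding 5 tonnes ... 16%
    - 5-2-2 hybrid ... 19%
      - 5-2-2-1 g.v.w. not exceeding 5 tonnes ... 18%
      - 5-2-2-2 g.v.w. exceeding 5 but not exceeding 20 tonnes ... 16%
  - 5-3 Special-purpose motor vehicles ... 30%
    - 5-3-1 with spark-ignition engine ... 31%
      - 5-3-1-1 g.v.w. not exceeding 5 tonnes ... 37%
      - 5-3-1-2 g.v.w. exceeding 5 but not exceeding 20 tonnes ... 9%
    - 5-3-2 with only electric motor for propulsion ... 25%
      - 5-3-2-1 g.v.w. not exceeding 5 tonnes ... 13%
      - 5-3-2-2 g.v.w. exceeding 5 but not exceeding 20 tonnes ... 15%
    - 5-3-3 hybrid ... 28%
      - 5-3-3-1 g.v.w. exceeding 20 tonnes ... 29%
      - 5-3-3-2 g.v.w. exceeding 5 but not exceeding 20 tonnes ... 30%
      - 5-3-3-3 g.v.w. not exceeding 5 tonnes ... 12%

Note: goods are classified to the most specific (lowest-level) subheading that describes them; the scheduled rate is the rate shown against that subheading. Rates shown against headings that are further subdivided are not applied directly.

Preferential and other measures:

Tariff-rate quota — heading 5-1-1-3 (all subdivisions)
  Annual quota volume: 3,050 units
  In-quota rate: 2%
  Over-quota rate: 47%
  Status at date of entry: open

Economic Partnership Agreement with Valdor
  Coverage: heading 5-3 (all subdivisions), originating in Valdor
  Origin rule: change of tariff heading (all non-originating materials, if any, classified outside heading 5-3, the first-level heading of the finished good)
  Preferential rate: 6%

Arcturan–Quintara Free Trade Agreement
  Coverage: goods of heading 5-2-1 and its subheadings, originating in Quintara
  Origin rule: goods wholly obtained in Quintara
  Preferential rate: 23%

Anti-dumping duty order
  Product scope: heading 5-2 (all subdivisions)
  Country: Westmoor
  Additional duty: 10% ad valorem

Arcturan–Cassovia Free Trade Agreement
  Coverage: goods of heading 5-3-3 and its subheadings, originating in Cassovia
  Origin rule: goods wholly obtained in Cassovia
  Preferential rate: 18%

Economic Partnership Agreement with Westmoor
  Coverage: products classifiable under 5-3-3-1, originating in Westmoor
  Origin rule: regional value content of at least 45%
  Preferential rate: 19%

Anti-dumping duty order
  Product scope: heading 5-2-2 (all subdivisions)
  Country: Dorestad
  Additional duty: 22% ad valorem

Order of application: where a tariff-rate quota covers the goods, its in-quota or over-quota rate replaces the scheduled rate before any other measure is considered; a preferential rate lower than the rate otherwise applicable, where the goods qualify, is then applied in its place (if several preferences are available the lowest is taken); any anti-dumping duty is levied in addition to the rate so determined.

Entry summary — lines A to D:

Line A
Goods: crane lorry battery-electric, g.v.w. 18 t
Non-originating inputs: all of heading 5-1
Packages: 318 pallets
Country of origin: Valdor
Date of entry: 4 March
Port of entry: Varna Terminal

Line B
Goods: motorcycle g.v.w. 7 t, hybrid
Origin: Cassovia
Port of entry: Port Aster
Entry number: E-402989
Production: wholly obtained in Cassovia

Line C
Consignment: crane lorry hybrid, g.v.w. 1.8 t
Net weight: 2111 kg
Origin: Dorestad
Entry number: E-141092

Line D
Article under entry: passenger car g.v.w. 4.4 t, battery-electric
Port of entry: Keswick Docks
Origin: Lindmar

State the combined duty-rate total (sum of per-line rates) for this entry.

60%

Line A: crane lorry → 5-3; battery-electric → 5-3-2; g.v.w. 18 t → 5-3-2-2. Scheduled 15%. Valdor agreement on 5-3: CTH met → 6% available; preferential 6%. → 6%.
Line B: motorcycle → 5-2; hybrid → 5-2-2; g.v.w. 7 t → 5-2-2-2. Scheduled 16%. Cassovia agreement on 5-3-3: 5-2-2-2 not covered. → 16%.
Line C: crane lorry → 5-3; hybrid → 5-3-3; g.v.w. 1.8 t → 5-3-3-3. Scheduled 12%. No special measure applies. → 12%.
Line D: passenger car → 5-1; battery-electric → 5-1-1; g.v.w. 4.4 t → 5-1-1-2. Scheduled 26%. No special measure applies. → 26%.
Sum: 6% + 16% + 12% + 26% = 60%.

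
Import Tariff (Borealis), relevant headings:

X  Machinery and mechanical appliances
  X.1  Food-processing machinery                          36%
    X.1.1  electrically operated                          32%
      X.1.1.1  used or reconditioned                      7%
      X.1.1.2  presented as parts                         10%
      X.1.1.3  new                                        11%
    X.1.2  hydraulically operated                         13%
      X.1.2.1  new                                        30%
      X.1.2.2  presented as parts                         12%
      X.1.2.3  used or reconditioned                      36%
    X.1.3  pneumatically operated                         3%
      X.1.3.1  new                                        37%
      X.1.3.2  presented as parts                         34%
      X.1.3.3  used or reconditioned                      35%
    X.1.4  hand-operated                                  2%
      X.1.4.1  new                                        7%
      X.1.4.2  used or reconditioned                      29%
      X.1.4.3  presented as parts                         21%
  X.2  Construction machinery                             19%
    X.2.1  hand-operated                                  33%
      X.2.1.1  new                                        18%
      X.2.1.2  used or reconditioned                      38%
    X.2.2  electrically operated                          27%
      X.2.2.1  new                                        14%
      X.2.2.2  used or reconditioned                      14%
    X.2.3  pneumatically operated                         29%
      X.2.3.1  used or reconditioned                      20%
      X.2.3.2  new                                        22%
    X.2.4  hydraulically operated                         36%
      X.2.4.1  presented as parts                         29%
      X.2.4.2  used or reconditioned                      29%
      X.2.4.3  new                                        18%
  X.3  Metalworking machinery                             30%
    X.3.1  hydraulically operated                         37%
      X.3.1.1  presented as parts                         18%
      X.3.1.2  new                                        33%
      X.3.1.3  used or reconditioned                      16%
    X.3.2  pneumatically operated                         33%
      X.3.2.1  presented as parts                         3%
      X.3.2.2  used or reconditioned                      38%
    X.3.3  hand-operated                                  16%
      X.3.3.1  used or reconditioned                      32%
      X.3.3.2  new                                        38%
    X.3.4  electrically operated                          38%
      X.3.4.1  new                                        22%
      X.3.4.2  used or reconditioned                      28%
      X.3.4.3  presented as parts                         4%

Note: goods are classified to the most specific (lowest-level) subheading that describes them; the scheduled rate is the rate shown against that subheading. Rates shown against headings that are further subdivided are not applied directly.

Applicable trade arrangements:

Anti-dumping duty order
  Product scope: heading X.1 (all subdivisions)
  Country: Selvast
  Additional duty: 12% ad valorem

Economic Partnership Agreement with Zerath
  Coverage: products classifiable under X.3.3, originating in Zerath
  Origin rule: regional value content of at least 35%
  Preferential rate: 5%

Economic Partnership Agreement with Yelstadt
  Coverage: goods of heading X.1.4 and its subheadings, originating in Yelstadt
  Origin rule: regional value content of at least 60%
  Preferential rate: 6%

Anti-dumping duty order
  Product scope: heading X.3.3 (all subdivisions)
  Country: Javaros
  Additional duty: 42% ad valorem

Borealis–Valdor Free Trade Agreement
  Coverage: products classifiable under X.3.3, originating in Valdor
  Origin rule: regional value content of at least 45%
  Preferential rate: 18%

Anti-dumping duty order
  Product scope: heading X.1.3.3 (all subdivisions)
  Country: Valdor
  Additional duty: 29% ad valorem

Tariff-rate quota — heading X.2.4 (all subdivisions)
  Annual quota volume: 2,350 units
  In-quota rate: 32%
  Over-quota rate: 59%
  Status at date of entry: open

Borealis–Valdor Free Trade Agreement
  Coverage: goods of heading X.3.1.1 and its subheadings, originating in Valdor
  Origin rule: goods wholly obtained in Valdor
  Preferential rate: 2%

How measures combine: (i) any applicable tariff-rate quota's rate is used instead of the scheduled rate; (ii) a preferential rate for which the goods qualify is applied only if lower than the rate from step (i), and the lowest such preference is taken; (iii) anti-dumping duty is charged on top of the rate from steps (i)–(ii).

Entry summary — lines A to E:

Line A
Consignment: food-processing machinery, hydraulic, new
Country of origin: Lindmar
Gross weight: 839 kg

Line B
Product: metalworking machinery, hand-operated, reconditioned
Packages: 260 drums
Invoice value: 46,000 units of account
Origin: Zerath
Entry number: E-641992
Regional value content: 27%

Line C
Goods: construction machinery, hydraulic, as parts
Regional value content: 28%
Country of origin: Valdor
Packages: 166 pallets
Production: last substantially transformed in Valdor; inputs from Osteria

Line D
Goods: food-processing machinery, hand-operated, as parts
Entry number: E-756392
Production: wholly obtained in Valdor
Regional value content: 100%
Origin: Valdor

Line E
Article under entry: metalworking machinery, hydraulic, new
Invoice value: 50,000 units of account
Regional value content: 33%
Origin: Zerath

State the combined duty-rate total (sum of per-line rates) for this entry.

148%

Line A: food-processing → X.1; hydraulic → X.1.2; new → X.1.2.1. Scheduled 30%. No special measure applies. → 30%.
Line B: metalworking → X.3; hand-operated → X.3.3; reconditioned → X.3.3.1. Scheduled 32%. Zerath agreement on X.3.3: RVC < 35%. → 32%.
Line C: construction → X.2; hydraulic → X.2.4; as parts → X.2.4.1. Scheduled 29%. quota on X.2.4 open → in-quota 32%; Valdor agreement on X.3.3: X.2.4.1 not covered; Valdor agreement on X.3.1.1: X.2.4.1 not covered. → 32%.
Line D: food-processing → X.1; hand-operated → X.1.4; as parts → X.1.4.3. Scheduled 21%. Valdor agreement on X.3.3: X.1.4.3 not covered; Valdor agreement on X.3.1.1: X.1.4.3 not covered. → 21%.
Line E: metalworking → X.3; hydraulic → X.3.1; new → X.3.1.2. Scheduled 33%. Zerath agreement on X.3.3: X.3.1.2 not covered. → 33%.
Sum: 30% + 32% + 32% + 21% + 33% = 148%.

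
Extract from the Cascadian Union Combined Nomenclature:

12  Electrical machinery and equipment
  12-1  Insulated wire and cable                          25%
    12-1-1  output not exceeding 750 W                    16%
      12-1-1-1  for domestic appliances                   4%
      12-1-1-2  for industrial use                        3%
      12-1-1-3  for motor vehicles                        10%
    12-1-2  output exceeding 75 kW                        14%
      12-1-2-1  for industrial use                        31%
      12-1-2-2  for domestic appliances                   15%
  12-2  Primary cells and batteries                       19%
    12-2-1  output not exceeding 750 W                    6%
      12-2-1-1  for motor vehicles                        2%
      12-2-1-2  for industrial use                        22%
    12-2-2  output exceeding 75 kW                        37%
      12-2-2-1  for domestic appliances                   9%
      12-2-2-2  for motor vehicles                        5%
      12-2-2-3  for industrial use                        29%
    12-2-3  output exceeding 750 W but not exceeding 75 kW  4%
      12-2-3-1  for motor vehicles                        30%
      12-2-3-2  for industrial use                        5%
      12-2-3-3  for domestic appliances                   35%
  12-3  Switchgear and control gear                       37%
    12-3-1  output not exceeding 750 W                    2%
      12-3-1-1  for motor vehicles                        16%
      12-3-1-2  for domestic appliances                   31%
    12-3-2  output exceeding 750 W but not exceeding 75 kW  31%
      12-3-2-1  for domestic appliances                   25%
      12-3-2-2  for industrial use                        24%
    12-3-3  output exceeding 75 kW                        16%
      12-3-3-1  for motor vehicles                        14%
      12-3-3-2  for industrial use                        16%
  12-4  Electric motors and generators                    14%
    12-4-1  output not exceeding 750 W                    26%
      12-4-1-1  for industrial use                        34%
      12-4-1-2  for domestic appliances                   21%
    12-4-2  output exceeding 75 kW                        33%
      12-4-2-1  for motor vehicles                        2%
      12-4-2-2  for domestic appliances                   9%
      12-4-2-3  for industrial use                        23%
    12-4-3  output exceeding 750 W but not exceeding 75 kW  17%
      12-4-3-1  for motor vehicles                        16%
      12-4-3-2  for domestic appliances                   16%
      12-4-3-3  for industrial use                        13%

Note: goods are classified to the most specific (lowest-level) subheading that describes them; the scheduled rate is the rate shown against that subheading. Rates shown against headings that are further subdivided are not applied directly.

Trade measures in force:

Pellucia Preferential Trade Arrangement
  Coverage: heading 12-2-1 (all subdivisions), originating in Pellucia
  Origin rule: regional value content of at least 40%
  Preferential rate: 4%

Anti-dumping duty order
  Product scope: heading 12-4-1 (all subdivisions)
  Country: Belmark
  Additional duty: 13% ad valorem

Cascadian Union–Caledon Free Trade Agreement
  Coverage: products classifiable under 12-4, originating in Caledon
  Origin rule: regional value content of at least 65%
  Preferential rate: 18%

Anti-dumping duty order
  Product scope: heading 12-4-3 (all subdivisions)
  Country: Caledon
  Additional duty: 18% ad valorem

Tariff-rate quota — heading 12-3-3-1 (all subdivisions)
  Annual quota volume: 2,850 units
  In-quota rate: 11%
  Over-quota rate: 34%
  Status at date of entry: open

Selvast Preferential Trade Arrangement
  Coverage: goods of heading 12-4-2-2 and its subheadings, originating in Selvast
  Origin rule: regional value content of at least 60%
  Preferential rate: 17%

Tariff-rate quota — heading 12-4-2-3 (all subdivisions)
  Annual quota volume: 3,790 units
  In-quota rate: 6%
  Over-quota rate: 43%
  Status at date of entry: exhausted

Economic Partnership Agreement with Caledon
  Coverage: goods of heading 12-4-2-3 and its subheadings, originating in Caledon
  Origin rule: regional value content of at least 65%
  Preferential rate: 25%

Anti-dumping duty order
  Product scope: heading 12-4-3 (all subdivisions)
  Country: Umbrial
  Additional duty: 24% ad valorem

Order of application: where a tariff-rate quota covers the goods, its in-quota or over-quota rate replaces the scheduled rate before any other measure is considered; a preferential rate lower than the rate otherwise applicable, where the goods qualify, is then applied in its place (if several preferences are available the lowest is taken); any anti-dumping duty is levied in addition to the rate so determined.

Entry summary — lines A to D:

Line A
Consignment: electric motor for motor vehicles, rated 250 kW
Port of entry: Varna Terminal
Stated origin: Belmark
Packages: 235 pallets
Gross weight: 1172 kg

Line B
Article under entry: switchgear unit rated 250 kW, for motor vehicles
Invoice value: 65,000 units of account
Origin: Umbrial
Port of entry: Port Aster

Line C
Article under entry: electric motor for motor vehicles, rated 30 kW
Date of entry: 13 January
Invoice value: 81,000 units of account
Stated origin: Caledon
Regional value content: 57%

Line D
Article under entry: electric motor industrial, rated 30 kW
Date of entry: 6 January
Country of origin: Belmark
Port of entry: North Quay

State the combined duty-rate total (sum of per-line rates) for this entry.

Line A: electric motor → 12-4; rated 250 kW → 12-4-2; for motor vehicles → 12-4-2-1. Scheduled 2%. No special measure applies. → 2%.
Line B: switchgear unit → 12-3; rated 250 kW → 12-3-3; for motor vehicles → 12-3-3-1. Scheduled 14%. quota on 12-3-3-1 open → in-quota 11%. → 11%.
Line C: electric motor → 12-4; rated 30 kW → 12-4-3; for motor vehicles → 12-4-3-1. Scheduled 16%. Caledon agreement on 12-4: RVC < 65%; Caledon agreement on 12-4-2-3: 12-4-3-1 not covered; anti-dumping (Caledon, 12-4-3): +18%; total 16% + 18% = 34%. → 34%.
Line D: electric motor → 12-4; rated 30 kW → 12-4-3; industrial → 12-4-3-3. Scheduled 13%. No special measure applies. → 13%.
Sum: 2% + 11% + 34% + 13% = 60%.

60%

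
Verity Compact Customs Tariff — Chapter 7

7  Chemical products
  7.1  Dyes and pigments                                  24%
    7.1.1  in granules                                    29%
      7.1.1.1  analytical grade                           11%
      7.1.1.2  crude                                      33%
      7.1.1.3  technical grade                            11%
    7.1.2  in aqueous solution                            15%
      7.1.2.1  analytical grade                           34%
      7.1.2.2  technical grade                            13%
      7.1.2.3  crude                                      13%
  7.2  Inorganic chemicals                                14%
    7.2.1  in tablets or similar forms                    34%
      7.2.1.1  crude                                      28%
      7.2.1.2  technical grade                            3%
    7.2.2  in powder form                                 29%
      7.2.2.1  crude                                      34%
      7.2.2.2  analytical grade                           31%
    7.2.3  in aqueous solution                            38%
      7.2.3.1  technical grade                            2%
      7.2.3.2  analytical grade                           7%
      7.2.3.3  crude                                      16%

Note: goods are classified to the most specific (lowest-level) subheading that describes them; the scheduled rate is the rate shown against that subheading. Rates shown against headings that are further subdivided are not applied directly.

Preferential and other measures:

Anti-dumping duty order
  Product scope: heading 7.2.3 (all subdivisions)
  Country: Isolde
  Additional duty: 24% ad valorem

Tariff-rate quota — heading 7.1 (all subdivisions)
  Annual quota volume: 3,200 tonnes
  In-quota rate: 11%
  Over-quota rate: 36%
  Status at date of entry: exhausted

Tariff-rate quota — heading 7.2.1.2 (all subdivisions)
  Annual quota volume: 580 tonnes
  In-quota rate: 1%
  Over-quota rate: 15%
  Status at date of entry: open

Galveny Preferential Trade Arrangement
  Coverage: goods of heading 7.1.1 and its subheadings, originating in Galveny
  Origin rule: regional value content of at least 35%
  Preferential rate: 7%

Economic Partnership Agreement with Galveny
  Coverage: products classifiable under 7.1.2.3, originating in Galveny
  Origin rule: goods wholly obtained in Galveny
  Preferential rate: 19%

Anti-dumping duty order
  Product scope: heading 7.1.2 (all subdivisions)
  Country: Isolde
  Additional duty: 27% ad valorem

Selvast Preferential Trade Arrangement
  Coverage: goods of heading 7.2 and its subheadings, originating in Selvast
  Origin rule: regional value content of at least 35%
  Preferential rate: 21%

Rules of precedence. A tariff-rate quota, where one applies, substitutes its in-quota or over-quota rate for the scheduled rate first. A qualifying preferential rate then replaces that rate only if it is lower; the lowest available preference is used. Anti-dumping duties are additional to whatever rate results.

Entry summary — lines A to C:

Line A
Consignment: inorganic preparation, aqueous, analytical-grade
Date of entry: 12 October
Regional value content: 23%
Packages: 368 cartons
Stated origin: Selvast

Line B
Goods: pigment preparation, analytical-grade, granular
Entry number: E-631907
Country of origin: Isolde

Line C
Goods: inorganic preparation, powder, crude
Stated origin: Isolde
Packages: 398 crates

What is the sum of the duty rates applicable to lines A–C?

Line A: inorganic → 7.2; aqueous → 7.2.3; analytical-grade → 7.2.3.2. Scheduled 7%. Selvast agreement on 7.2: RVC < 35%. → 7%.
Line B: pigment → 7.1; granular → 7.1.1; analytical-grade → 7.1.1.1. Scheduled 11%. quota on 7.1 exhausted → over-quota 36%. → 36%.
Line C: inorganic → 7.2; powder → 7.2.2; crude → 7.2.2.1. Scheduled 34%. No special measure applies. → 34%.
Sum: 7% + 36% + 34% = 77%.

77%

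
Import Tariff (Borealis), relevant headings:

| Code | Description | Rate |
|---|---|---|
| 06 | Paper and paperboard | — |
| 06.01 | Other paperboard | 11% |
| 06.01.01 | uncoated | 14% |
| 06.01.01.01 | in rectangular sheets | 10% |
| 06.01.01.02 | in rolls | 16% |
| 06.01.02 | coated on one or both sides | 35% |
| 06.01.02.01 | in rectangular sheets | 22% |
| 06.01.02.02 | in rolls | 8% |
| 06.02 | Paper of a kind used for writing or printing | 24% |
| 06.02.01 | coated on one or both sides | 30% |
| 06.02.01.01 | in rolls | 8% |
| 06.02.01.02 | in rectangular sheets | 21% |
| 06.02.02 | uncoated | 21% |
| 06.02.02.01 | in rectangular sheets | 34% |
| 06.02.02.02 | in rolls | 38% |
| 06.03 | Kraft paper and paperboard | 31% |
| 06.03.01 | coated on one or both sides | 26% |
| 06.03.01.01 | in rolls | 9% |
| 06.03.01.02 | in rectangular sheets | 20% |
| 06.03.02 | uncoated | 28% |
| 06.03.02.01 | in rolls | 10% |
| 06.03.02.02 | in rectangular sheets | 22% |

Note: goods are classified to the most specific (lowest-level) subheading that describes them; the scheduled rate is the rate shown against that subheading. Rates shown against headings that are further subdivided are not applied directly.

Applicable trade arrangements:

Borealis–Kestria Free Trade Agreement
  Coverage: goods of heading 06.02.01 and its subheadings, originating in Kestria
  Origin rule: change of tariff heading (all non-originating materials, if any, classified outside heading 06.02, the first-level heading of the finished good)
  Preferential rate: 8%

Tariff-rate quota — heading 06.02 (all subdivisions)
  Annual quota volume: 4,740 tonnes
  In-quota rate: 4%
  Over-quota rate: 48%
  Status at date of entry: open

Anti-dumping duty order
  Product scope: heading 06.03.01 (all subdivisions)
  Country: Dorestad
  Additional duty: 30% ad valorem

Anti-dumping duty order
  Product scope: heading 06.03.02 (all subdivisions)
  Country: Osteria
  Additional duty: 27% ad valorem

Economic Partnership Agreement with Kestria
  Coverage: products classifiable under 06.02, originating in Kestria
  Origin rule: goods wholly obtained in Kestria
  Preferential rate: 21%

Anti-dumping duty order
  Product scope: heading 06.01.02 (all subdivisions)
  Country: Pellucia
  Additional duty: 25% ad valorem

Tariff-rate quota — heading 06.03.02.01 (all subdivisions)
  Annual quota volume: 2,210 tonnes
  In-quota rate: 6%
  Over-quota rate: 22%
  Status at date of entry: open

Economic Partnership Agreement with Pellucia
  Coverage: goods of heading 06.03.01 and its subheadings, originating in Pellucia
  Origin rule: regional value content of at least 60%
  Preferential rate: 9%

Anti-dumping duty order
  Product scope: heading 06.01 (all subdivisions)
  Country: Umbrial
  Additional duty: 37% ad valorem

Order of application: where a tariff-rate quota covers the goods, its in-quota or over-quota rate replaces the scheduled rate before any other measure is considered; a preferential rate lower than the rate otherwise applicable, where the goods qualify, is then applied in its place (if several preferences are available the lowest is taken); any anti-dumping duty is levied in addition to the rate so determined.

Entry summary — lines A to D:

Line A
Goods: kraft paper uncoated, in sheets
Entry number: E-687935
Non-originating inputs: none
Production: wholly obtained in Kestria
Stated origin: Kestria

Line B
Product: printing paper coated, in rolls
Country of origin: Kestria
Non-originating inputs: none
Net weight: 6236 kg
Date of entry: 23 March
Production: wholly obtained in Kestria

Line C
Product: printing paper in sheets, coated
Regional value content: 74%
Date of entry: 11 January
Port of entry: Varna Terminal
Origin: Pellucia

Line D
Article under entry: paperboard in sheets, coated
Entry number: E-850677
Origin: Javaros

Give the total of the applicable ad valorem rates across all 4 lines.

52%

Line A: kraft paper → 06.03; uncoated → 06.03.02; in sheets → 06.03.02.02. Scheduled 22%. Kestria agreement on 06.02.01: 06.03.02.02 not covered; Kestria agreement on 06.02: 06.03.02.02 not covered. → 22%.
Line B: printing paper → 06.02; coated → 06.02.01; in rolls → 06.02.01.01. Scheduled 8%. quota on 06.02 open → in-quota 4%; Kestria agreement on 06.02.01: CTH met → 8% available; Kestria agreement on 06.02: wholly obtained → 21% available; preference 8% not lower than 4% → no reduction. → 4%.
Line C: printing paper → 06.02; coated → 06.02.01; in sheets → 06.02.01.02. Scheduled 21%. quota on 06.02 open → in-quota 4%; Pellucia agreement on 06.03.01: 06.02.01.02 not covered. → 4%.
Line D: paperboard → 06.01; coated → 06.01.02; in sheets → 06.01.02.01. Scheduled 22%. No special measure applies. → 22%.
Sum: 22% + 4% + 4% + 22% = 52%.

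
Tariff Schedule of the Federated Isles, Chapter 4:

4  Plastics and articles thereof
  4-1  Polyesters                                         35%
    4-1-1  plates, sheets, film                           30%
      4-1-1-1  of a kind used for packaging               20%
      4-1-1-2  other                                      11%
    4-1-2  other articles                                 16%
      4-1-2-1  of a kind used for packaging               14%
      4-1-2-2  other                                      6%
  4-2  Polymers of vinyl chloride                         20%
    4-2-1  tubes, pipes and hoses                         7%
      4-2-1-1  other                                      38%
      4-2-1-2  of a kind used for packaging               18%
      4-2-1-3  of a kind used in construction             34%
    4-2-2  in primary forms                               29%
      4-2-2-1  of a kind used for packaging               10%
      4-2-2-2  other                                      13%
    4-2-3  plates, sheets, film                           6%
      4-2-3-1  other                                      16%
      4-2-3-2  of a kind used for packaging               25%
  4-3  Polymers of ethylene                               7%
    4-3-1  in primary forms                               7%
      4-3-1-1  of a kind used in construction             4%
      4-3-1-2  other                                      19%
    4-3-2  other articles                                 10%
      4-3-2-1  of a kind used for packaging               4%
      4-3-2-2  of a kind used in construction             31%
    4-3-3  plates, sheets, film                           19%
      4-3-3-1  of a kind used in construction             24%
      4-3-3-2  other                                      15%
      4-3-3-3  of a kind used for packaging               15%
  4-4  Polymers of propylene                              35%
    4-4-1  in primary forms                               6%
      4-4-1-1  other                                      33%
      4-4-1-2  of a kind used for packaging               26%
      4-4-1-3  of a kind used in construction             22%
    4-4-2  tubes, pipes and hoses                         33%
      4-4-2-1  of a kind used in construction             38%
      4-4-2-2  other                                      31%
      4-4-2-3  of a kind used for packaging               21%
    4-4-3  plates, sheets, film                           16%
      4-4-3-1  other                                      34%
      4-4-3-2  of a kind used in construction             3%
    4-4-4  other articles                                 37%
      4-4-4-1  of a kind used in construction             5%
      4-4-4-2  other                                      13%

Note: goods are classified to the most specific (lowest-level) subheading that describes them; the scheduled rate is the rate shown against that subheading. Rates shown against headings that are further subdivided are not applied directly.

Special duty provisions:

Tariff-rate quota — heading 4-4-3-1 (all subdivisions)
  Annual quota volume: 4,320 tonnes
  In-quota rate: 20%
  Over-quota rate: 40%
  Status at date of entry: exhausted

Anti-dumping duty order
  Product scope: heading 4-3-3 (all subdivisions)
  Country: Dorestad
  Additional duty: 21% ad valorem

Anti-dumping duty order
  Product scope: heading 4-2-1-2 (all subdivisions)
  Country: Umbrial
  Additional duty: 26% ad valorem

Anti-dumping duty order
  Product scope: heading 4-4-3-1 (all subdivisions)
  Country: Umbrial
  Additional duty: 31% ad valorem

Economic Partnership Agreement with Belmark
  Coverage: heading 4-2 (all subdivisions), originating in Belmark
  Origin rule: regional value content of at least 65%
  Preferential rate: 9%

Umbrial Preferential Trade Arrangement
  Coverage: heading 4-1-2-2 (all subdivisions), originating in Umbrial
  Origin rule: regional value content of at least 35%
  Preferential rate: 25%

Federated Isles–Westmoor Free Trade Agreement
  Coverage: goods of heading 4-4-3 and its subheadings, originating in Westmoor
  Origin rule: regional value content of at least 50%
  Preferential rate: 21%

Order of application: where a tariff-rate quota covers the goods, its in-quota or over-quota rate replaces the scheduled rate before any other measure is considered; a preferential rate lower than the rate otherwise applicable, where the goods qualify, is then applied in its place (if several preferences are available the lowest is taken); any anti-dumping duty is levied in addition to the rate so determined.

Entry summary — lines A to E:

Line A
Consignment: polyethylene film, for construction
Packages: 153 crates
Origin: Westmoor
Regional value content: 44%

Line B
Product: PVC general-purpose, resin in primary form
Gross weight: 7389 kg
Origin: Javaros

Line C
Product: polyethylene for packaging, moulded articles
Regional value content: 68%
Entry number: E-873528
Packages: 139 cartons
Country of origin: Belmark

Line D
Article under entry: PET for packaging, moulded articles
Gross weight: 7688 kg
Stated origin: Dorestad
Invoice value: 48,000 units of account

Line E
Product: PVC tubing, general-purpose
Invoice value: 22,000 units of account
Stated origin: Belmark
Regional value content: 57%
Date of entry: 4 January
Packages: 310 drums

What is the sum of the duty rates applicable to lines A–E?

93%

Line A: polyethylene → 4-3; film → 4-3-3; for construction → 4-3-3-1. Scheduled 24%. Westmoor agreement on 4-4-3: 4-3-3-1 not covered. → 24%.
Line B: PVC → 4-2; resin in primary form → 4-2-2; general-purpose → 4-2-2-2. Scheduled 13%. No special measure applies. → 13%.
Line C: polyethylene → 4-3; moulded articles → 4-3-2; for packaging → 4-3-2-1. Scheduled 4%. Belmark agreement on 4-2: 4-3-2-1 not covered. → 4%.
Line D: PET → 4-1; moulded articles → 4-1-2; for packaging → 4-1-2-1. Scheduled 14%. No special measure applies. → 14%.
Line E: PVC → 4-2; tubing → 4-2-1; general-purpose → 4-2-1-1. Scheduled 38%. Belmark agreement on 4-2: RVC < 65%. → 38%.
Sum: 24% + 13% + 4% + 14% + 38% = 93%.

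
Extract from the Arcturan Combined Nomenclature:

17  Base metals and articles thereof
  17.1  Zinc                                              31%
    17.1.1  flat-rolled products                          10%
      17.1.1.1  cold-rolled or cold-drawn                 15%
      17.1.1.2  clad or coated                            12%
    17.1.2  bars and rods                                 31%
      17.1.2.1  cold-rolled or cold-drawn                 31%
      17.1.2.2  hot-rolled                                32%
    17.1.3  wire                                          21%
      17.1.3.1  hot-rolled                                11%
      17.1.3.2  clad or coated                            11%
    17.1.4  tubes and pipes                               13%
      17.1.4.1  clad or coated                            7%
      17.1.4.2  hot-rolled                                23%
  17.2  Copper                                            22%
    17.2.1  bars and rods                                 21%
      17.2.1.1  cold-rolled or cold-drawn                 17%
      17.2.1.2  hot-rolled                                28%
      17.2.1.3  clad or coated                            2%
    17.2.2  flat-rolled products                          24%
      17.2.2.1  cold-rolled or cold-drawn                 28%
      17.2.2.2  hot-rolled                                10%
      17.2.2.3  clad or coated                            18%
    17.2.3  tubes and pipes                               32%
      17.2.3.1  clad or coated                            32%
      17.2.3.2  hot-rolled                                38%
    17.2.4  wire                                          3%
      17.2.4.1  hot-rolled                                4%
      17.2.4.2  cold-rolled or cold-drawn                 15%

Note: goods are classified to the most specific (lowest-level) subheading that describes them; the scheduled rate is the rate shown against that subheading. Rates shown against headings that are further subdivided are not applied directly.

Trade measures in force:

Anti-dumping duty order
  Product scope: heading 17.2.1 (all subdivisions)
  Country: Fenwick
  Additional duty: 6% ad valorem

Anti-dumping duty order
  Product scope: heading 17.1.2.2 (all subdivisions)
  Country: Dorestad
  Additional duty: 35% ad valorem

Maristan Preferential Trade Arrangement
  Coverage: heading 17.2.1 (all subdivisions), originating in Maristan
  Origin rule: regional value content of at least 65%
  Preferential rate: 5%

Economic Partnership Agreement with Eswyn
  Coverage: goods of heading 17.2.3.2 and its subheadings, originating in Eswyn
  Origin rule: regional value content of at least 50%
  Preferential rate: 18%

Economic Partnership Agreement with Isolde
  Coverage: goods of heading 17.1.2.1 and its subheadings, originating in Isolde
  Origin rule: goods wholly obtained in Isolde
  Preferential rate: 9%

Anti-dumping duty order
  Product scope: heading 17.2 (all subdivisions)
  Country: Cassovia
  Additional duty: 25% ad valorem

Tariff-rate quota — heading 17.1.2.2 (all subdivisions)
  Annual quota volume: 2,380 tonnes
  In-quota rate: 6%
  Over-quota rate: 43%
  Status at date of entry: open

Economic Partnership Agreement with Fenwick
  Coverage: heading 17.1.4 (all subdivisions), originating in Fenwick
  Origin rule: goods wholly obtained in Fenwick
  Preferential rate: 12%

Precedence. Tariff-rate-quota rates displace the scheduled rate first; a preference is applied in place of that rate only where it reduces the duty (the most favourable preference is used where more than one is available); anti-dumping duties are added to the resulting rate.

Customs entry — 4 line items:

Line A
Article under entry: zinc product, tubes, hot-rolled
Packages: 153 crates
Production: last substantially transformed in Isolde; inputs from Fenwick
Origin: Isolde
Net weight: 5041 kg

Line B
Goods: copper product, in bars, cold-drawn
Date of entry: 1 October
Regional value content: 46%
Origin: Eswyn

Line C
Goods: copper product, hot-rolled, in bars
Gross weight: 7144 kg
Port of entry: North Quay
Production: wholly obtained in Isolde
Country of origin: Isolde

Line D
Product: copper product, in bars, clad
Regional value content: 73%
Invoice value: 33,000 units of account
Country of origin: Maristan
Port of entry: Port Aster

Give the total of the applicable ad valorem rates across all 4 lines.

Line A: zinc → 17.1; tubes → 17.1.4; hot-rolled → 17.1.4.2. Scheduled 23%. Isolde agreement on 17.1.2.1: 17.1.4.2 not covered. → 23%.
Line B: copper → 17.2; in bars → 17.2.1; cold-drawn → 17.2.1.1. Scheduled 17%. Eswyn agreement on 17.2.3.2: 17.2.1.1 not covered. → 17%.
Line C: copper → 17.2; in bars → 17.2.1; hot-rolled → 17.2.1.2. Scheduled 28%. Isolde agreement on 17.1.2.1: 17.2.1.2 not covered. → 28%.
Line D: copper → 17.2; in bars → 17.2.1; clad → 17.2.1.3. Scheduled 2%. Maristan agreement on 17.2.1: RVC ≥ 65% → 5% available; preference 5% not lower than 2% → no reduction. → 2%.
Sum: 23% + 17% + 28% + 2% = 70%.

70%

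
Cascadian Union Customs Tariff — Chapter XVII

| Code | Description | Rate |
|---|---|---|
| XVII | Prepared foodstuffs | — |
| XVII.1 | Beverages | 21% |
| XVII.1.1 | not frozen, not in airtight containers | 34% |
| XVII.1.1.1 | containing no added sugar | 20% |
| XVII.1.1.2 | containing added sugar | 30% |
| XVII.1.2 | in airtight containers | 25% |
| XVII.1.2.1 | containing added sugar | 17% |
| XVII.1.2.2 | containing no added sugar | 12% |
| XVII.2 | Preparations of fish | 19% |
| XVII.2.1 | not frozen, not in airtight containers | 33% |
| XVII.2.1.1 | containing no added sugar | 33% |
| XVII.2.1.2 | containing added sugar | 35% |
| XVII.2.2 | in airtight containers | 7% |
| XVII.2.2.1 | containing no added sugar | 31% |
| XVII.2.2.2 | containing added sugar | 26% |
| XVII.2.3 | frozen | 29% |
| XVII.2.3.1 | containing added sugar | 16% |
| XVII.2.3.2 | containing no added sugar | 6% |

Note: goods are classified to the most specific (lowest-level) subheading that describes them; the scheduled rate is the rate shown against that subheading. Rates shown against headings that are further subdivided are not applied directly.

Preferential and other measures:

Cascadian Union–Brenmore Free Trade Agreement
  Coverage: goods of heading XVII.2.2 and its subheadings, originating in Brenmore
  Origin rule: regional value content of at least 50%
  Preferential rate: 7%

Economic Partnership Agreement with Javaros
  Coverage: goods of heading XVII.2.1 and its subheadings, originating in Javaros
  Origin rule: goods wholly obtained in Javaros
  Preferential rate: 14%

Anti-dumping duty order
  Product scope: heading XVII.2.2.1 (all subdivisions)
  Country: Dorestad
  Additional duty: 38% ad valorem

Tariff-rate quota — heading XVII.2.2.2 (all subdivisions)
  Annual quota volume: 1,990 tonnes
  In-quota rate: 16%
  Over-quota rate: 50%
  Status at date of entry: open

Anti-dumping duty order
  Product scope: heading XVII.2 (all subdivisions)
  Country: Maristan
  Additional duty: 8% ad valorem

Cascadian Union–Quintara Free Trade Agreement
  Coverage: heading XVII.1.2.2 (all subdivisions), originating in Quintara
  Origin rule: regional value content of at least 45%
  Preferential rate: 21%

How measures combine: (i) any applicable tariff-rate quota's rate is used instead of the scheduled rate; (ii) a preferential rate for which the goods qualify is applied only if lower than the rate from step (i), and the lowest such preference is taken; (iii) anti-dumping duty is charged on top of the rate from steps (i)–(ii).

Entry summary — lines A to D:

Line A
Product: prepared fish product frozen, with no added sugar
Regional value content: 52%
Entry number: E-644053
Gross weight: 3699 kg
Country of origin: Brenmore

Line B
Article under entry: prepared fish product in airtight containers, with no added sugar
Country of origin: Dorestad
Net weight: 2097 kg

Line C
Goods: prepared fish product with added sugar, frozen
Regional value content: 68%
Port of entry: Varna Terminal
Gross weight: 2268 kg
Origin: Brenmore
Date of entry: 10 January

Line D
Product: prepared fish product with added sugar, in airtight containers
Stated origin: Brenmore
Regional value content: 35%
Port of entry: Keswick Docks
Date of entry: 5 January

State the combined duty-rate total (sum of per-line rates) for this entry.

107%

Line A: prepared fish product → XVII.2; frozen → XVII.2.3; with no added sugar → XVII.2.3.2. Scheduled 6%. Brenmore agreement on XVII.2.2: XVII.2.3.2 not covered. → 6%.
Line B: prepared fish product → XVII.2; in airtight containers → XVII.2.2; with no added sugar → XVII.2.2.1. Scheduled 31%. anti-dumping (Dorestad, XVII.2.2.1): +38%; total 31% + 38% = 69%. → 69%.
Line C: prepared fish product → XVII.2; frozen → XVII.2.3; with added sugar → XVII.2.3.1. Scheduled 16%. Brenmore agreement on XVII.2.2: XVII.2.3.1 not covered. → 16%.
Line D: prepared fish product → XVII.2; in airtight containers → XVII.2.2; with added sugar → XVII.2.2.2. Scheduled 26%. quota on XVII.2.2.2 open → in-quota 16%; Brenmore agreement on XVII.2.2: RVC < 50%. → 16%.
Sum: 6% + 69% + 16% + 16% = 107%.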